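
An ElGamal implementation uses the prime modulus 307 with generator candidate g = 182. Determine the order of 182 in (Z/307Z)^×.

51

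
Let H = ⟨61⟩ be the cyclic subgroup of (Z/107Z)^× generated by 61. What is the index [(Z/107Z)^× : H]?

Since 61 ∈ (Z/107Z)^×, its order divides φ(107) = 107 − 1 = 106 = 2 · 53.
Divisors of 106: 1, 2, 53, 106.
Evaluate successive powers at the divisors of 106:
61^1 ≡ 61 (mod 107)
61^2 ≡ 83 (mod 107)
61^53 ≡ 1 (mod 107) ✓
Thus |⟨61⟩| = ord(61) = 53.
Index = |(Z/107Z)^×| / |⟨61⟩| = 106 / 53 = 2.

2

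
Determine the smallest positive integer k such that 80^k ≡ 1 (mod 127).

42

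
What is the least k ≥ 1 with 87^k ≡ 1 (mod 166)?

41

The order of 87 must divide φ(166) = φ(2)·φ(83) = 1·82 = 82 = 2 · 41.
Divisors of 82: 1, 2, 41, 82.
Compute 87^d (mod 166) for the divisors d until we hit 1:
87^1 ≡ 87
87^2 ≡ 99
87^41 ≡ 1
Hence ord(87) = 41.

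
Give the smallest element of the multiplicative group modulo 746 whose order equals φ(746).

φ(746) = φ(2)·φ(373) = 1·372 = 372 = 2^2 · 3 · 31.
Test candidates g = 2, 3, … against the prime factors q ∈ {2, 3, 31} of φ(746): g is a generator iff g^(372/q) ≢ 1 for every such q.
g = 2: gcd(2, 746) = 2 > 1, not a unit — skip.
g = 3: 3^186 ≡ 1 — hits 1, so not a primitive root.
g = 4: gcd(4, 746) = 2 > 1, not a unit — skip.
g = 5: 5^186 ≡ 745; 5^124 ≡ 657; 5^12 ≡ 189 — none is 1, so 5 is a primitive root.
The smallest primitive root modulo 746 is 5.

5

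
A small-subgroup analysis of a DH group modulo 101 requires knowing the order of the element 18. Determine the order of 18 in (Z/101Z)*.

The order of 18 must divide φ(101) = 101 − 1 = 100 = 2^2 · 5^2.
Divisors of 100: 1, 2, 4, 5, 10, 20, 25, 50, 100.
Test each divisor d:
18^1 ≡ 18 (mod 101)
18^2 ≡ 21 (mod 101)
18^4 ≡ 37 (mod 101)
18^5 ≡ 60 (mod 101)
18^10 ≡ 65 (mod 101)
18^20 ≡ 84 (mod 101)
18^25 ≡ 91 (mod 101)
18^50 ≡ 100 (mod 101)
18^100 ≡ 1 (mod 101) ✓
Hence ord(18) = 100.

100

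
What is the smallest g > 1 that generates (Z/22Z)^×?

7

φ(22) = φ(2)·φ(11) = 1·10 = 10 = 2 · 5.
g is a primitive root iff g^(10/q) ≢ 1 (mod 22) for each prime q ∈ {2, 5}.
g = 2: gcd(2, 22) = 2 > 1, not a unit — skip.
g = 3: 3^5 ≡ 1 — hits 1, so not a primitive root.
g = 4: gcd(4, 22) = 2 > 1, not a unit — skip.
g = 5: 5^5 ≡ 1 — hits 1, so not a primitive root.
g = 6: gcd(6, 22) = 2 > 1, not a unit — skip.
g = 7: 7^5 ≡ 21; 7^2 ≡ 5 — none is 1, so 7 is a primitive root.
Hence the least primitive root of 22 is 7.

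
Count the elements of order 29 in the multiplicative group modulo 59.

φ(59) = 59 − 1 = 58 = 2 · 29.
(Z/59Z)^× is cyclic (|G| = 58); a cyclic group of order m has exactly φ(d) elements of each order d | m, and none otherwise.
29 | 58, and φ(29) = 29 − 1 = 28.

28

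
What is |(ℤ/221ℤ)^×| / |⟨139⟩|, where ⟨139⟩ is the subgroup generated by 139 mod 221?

ord(139) | φ(221) = φ(13·17) = (13−1)·(17−1) = 12·16 = 192 = 2^6 · 3.
Divisors of 192: 1, 2, 3, 4, 6, 8, 12, 16, 24, 32, 48, 64, 96, 192.
Compute 139^d (mod 221) for the divisors d until we hit 1:
139^1 ≡ 139
139^2 ≡ 94
139^3 ≡ 27
139^4 ≡ 217
139^6 ≡ 66
139^8 ≡ 16
139^12 ≡ 157
139^16 ≡ 35
139^24 ≡ 118
139^32 ≡ 120
139^48 ≡ 1
Thus |⟨139⟩| = ord(139) = 48.
[(Z/221Z)^× : ⟨139⟩] = 192/48 = 4.

4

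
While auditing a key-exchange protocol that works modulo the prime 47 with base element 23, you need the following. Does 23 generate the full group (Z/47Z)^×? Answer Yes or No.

Yes

φ(47) = 47 − 1 = 46 = 2 · 23.
Test 23^(46/q) mod 47 for each prime factor q of 46:
23^23 ≡ 46 (mod 47)  [q = 2: ≢ 1 ✓]
23^2 ≡ 12 (mod 47)  [q = 23: ≢ 1 ✓]
None equal 1, so ord_47(23) = 46: 23 is a primitive root.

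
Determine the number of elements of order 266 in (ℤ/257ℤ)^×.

0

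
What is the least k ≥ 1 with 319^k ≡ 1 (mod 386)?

By Lagrange's theorem, ord_386(319) divides φ(386) = φ(2)·φ(193) = 1·192 = 192 = 2^6 · 3.
Divisors of 192: 1, 2, 3, 4, 6, 8, 12, 16, 24, 32, 48, 64, 96, 192.
Compute 319^d (mod 386) for the divisors d until we hit 1:
319^1 ≡ 319 (mod 386)
319^2 ≡ 243 (mod 386)
319^3 ≡ 317 (mod 386)
319^4 ≡ 377 (mod 386)
319^6 ≡ 129 (mod 386)
319^8 ≡ 81 (mod 386)
319^12 ≡ 43 (mod 386)
319^16 ≡ 385 (mod 386)
319^24 ≡ 305 (mod 386)
319^32 ≡ 1 (mod 386) ✓
So ord_386(319) = 32.

32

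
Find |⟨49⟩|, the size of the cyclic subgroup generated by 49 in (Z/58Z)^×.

7

The order of 49 must divide φ(58) = φ(2)·φ(29) = 1·28 = 28 = 2^2 · 7.
Divisors of 28: 1, 2, 4, 7, 14, 28.
Check 49^d mod 58 for each divisor in increasing order:
49^1 ≡ 49
49^2 ≡ 23
49^4 ≡ 7
49^7 ≡ 1
The smallest such exponent is 7, so the order of 49 is 7.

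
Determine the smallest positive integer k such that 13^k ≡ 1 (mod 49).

Since 13 ∈ (Z/49Z)^×, its order divides φ(49) = φ(7^2) = 7·(7−1) = 42 = 2 · 3 · 7.
Divisors of 42: 1, 2, 3, 6, 7, 14, 21, 42.
Evaluate successive powers at the divisors of 42:
13^1 ≡ 13 (mod 49)
13^2 ≡ 22 (mod 49)
13^3 ≡ 41 (mod 49)
13^6 ≡ 15 (mod 49)
13^7 ≡ 48 (mod 49)
13^14 ≡ 1 (mod 49) ✓
Hence ord(13) = 14.

14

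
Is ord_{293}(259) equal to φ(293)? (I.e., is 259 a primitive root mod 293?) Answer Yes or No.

Yes

φ(293) = 293 − 1 = 292 = 2^2 · 73.
It suffices to check that the order of 259 is not a proper divisor of 292: compute 259^(292/q) for q ∈ {2, 73}.
259^146 ≡ 292 (mod 293)  [q = 2: ≢ 1 ✓]
259^4 ≡ 256 (mod 293)  [q = 73: ≢ 1 ✓]
All checks pass, so 259 has order 292 and is a primitive root modulo 293.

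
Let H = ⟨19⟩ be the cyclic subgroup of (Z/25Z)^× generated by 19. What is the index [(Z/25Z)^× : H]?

2

By Lagrange's theorem, ord_25(19) divides φ(25) = φ(5^2) = 5·(5−1) = 20 = 2^2 · 5.
Divisors of 20: 1, 2, 4, 5, 10, 20.
Evaluate successive powers at the divisors of 20:
19^1 ≡ 19 (mod 25)
19^2 ≡ 11 (mod 25)
19^4 ≡ 21 (mod 25)
19^5 ≡ 24 (mod 25)
19^10 ≡ 1 (mod 25) ✓
Thus |⟨19⟩| = ord(19) = 10.
The index is φ(25) / ord(19) = 20 / 10 = 2.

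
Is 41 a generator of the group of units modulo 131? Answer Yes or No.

No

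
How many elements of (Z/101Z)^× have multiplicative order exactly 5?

4

φ(101) = 101 − 1 = 100 = 2^2 · 5^2.
(Z/101Z)^× is cyclic (|G| = 100); a cyclic group of order m has exactly φ(d) elements of each order d | m, and none otherwise.
5 | 100, and φ(5) = 5 − 1 = 4.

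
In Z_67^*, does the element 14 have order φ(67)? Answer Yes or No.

No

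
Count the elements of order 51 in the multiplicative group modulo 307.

φ(307) = 307 − 1 = 306 = 2 · 3^2 · 17.
In a cyclic group of order 306, there are φ(d) elements of order d for each divisor d of 306, and zero for non-divisors.
51 = 3 · 17 divides 306, and φ(51) = 32.

32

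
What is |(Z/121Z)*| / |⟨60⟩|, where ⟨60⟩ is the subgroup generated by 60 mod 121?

2

By Lagrange's theorem, ord_121(60) divides φ(121) = φ(11^2) = 11·(11−1) = 110 = 2 · 5 · 11.
Divisors of 110: 1, 2, 5, 10, 11, 22, 55, 110.
Compute 60^d (mod 121) for the divisors d until we hit 1:
60^1 ≡ 60
60^2 ≡ 91
60^5 ≡ 34
60^10 ≡ 67
60^11 ≡ 27
60^22 ≡ 3
60^55 ≡ 1
Thus |⟨60⟩| = ord(60) = 55.
The index is φ(121) / ord(60) = 110 / 55 = 2.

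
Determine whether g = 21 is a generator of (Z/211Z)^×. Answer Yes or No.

No

φ(211) = 211 − 1 = 210 = 2 · 3 · 5 · 7.
It suffices to check that the order of 21 is not a proper divisor of 210: compute 21^(210/q) for q ∈ {2, 3, 5, 7}.
21^105 ≡ 1 (mod 211)  [q = 2: ≡ 1 ✗]
21^70 ≡ 14 (mod 211)  [q = 3: ≢ 1 ✓]
21^42 ≡ 55 (mod 211)  [q = 5: ≢ 1 ✓]
21^30 ≡ 1 (mod 211)  [q = 7: ≡ 1 ✗]
Since 21^105 ≡ 1, the order of 21 divides 105 < 210, so 21 is not a primitive root.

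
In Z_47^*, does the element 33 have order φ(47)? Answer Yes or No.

Yes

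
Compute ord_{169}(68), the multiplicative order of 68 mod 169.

The order of 68 must divide φ(169) = φ(13^2) = 13·(13−1) = 156 = 2^2 · 3 · 13.
Divisors of 156: 1, 2, 3, 4, 6, 12, 13, 26, 39, 52, 78, 156.
Evaluate successive powers at the divisors of 156:
68^1 ≡ 68 (mod 169)
68^2 ≡ 61 (mod 169)
68^3 ≡ 92 (mod 169)
68^4 ≡ 3 (mod 169)
68^6 ≡ 14 (mod 169)
68^12 ≡ 27 (mod 169)
68^13 ≡ 146 (mod 169)
68^26 ≡ 22 (mod 169)
68^39 ≡ 1 (mod 169) ✓
So ord_169(68) = 39.

39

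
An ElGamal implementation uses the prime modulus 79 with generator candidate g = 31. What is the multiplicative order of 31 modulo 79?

By Lagrange's theorem, ord_79(31) divides φ(79) = 79 − 1 = 78 = 2 · 3 · 13.
Divisors of 78: 1, 2, 3, 6, 13, 26, 39, 78.
Test each divisor d:
31^1 ≡ 31 (mod 79)
31^2 ≡ 13 (mod 79)
31^3 ≡ 8 (mod 79)
31^6 ≡ 64 (mod 79)
31^13 ≡ 23 (mod 79)
31^26 ≡ 55 (mod 79)
31^39 ≡ 1 (mod 79) ✓
Hence ord(31) = 39.

39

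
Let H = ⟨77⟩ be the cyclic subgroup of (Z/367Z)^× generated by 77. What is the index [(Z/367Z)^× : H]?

1

By Lagrange's theorem, ord_367(77) divides φ(367) = 367 − 1 = 366 = 2 · 3 · 61.
Divisors of 366: 1, 2, 3, 6, 61, 122, 183, 366.
Compute 77^d (mod 367) for the divisors d until we hit 1:
77^1 ≡ 77 (mod 367)
77^2 ≡ 57 (mod 367)
77^3 ≡ 352 (mod 367)
77^6 ≡ 225 (mod 367)
77^61 ≡ 284 (mod 367)
77^122 ≡ 283 (mod 367)
77^183 ≡ 366 (mod 367)
77^366 ≡ 1 (mod 367) ✓
Thus |⟨77⟩| = ord(77) = 366.
The index is φ(367) / ord(77) = 366 / 366 = 1.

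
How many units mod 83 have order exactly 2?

1

φ(83) = 83 − 1 = 82 = 2 · 41.
In a cyclic group of order 82, there are φ(d) elements of order d for each divisor d of 82, and zero for non-divisors.
2 | 82, and φ(2) = 2 − 1 = 1.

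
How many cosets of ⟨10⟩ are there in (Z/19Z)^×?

Since 10 ∈ (Z/19Z)^×, its order divides φ(19) = 19 − 1 = 18 = 2 · 3^2.
Divisors of 18: 1, 2, 3, 6, 9, 18.
Compute 10^d (mod 19) for the divisors d until we hit 1:
10^1 ≡ 10
10^2 ≡ 5
10^3 ≡ 12
10^6 ≡ 11
10^9 ≡ 18
10^18 ≡ 1
The order of 10 is 18, so the subgroup it generates has 18 elements.
[(Z/19Z)^× : ⟨10⟩] = 18/18 = 1.

1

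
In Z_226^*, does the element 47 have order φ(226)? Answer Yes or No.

Yes

φ(226) = φ(2)·φ(113) = 1·112 = 112 = 2^4 · 7.
An element g generates (Z/226Z)^× iff g^(112/q) ≢ 1 (mod 226) for each prime q ∈ {2, 7}.
47^56 ≡ 225 (mod 226)  [q = 2: ≢ 1 ✓]
47^16 ≡ 129 (mod 226)  [q = 7: ≢ 1 ✓]
Every test exponent gives a nontrivial residue, hence 47 generates the full group.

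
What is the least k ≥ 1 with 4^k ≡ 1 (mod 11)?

5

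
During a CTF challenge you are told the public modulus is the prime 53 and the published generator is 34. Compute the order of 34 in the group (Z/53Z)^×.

By Lagrange's theorem, ord_53(34) divides φ(53) = 53 − 1 = 52 = 2^2 · 13.
Divisors of 52: 1, 2, 4, 13, 26, 52.
Check 34^d mod 53 for each divisor in increasing order:
34^1 ≡ 34 (mod 53)
34^2 ≡ 43 (mod 53)
34^4 ≡ 47 (mod 53)
34^13 ≡ 23 (mod 53)
34^26 ≡ 52 (mod 53)
34^52 ≡ 1 (mod 53) ✓
The smallest such exponent is 52, so the order of 34 is 52.

52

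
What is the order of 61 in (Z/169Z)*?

By Lagrange's theorem, ord_169(61) divides φ(169) = φ(13^2) = 13·(13−1) = 156 = 2^2 · 3 · 13.
Divisors of 156: 1, 2, 3, 4, 6, 12, 13, 26, 39, 52, 78, 156.
Evaluate successive powers at the divisors of 156:
61^1 ≡ 61 (mod 169)
61^2 ≡ 3 (mod 169)
61^3 ≡ 14 (mod 169)
61^4 ≡ 9 (mod 169)
61^6 ≡ 27 (mod 169)
61^12 ≡ 53 (mod 169)
61^13 ≡ 22 (mod 169)
61^26 ≡ 146 (mod 169)
61^39 ≡ 1 (mod 169) ✓
Hence ord(61) = 39.

39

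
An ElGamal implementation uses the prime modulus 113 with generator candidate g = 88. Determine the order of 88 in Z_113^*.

56

The order of 88 must divide φ(113) = 113 − 1 = 112 = 2^4 · 7.
Divisors of 112: 1, 2, 4, 7, 8, 14, 16, 28, 56, 112.
Test each divisor d:
88^1 ≡ 88 (mod 113)
88^2 ≡ 60 (mod 113)
88^4 ≡ 97 (mod 113)
88^7 ≡ 44 (mod 113)
88^8 ≡ 30 (mod 113)
88^14 ≡ 15 (mod 113)
88^16 ≡ 109 (mod 113)
88^28 ≡ 112 (mod 113)
88^56 ≡ 1 (mod 113) ✓
The smallest such exponent is 56, so the order of 88 is 56.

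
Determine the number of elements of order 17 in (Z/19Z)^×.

0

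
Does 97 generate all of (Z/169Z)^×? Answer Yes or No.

φ(169) = φ(13^2) = 13·(13−1) = 156 = 2^2 · 3 · 13.
97 is a primitive root mod 169 iff 97^(φ(169)/q) ≢ 1 for every prime q | φ(169), i.e. q ∈ {2, 3, 13}.
97^78 ≡ 168 (mod 169)  [q = 2: ≢ 1 ✓]
97^52 ≡ 22 (mod 169)  [q = 3: ≢ 1 ✓]
97^12 ≡ 157 (mod 169)  [q = 13: ≢ 1 ✓]
Every test exponent gives a nontrivial residue, hence 97 generates the full group.

Yes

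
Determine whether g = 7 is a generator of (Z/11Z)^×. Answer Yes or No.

φ(11) = 11 − 1 = 10 = 2 · 5.
Test 7^(10/q) mod 11 for each prime factor q of 10:
7^5 ≡ 10 (mod 11)  [q = 2: ≢ 1 ✓]
7^2 ≡ 5 (mod 11)  [q = 5: ≢ 1 ✓]
Every test exponent gives a nontrivial residue, hence 7 generates the full group.

Yes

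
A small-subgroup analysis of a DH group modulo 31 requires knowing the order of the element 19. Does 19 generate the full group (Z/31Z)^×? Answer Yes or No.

No

φ(31) = 31 − 1 = 30 = 2 · 3 · 5.
19 is a primitive root mod 31 iff 19^(φ(31)/q) ≢ 1 for every prime q | φ(31), i.e. q ∈ {2, 3, 5}.
19^15 ≡ 1 (mod 31)  [q = 2: ≡ 1 ✗]
19^10 ≡ 25 (mod 31)  [q = 3: ≢ 1 ✓]
19^6 ≡ 2 (mod 31)  [q = 5: ≢ 1 ✓]
19^15 ≡ 1 shows ord(19) | 15, strictly less than φ(31); not a primitive root.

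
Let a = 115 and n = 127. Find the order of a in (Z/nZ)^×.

63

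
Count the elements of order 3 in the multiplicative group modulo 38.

φ(38) = φ(2)·φ(19) = 1·18 = 18 = 2 · 3^2.
In a cyclic group of order 18, there are φ(d) elements of order d for each divisor d of 18, and zero for non-divisors.
3 | 18, and φ(3) = 3 − 1 = 2.

2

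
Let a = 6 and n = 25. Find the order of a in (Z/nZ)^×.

5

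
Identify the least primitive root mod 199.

φ(199) = 199 − 1 = 198 = 2 · 3^2 · 11.
g is a primitive root iff g^(198/q) ≢ 1 (mod 199) for each prime q ∈ {2, 3, 11}.
g = 2: 2^99 ≡ 1 — hits 1, so not a primitive root.
g = 3: 3^99 ≡ 198; 3^66 ≡ 106; 3^18 ≡ 125 — none is 1, so 3 is a primitive root.
Hence the least primitive root of 199 is 3.

3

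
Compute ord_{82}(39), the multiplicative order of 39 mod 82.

20

The order of 39 must divide φ(82) = φ(2)·φ(41) = 1·40 = 40 = 2^3 · 5.
Divisors of 40: 1, 2, 4, 5, 8, 10, 20, 40.
Compute 39^d (mod 82) for the divisors d until we hit 1:
39^1 ≡ 39 (mod 82)
39^2 ≡ 45 (mod 82)
39^4 ≡ 57 (mod 82)
39^5 ≡ 9 (mod 82)
39^8 ≡ 51 (mod 82)
39^10 ≡ 81 (mod 82)
39^20 ≡ 1 (mod 82) ✓
The smallest such exponent is 20, so the order of 39 is 20.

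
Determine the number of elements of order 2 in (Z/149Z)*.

1

φ(149) = 149 − 1 = 148 = 2^2 · 37.
In a cyclic group of order 148, there are φ(d) elements of order d for each divisor d of 148, and zero for non-divisors.
2 | 148, and φ(2) = 2 − 1 = 1.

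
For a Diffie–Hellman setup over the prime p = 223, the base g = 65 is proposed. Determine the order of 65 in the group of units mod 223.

ord(65) | φ(223) = 223 − 1 = 222 = 2 · 3 · 37.
Divisors of 222: 1, 2, 3, 6, 37, 74, 111, 222.
Check 65^d mod 223 for each divisor in increasing order:
65^1 ≡ 65 (mod 223)
65^2 ≡ 211 (mod 223)
65^3 ≡ 112 (mod 223)
65^6 ≡ 56 (mod 223)
65^37 ≡ 183 (mod 223)
65^74 ≡ 39 (mod 223)
65^111 ≡ 1 (mod 223) ✓
The smallest such exponent is 111, so the order of 65 is 111.

111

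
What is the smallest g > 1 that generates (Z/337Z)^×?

10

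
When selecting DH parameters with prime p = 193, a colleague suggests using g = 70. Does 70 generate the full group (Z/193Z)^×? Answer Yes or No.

φ(193) = 193 − 1 = 192 = 2^6 · 3.
It suffices to check that the order of 70 is not a proper divisor of 192: compute 70^(192/q) for q ∈ {2, 3}.
70^96 ≡ 192 (mod 193)  [q = 2: ≢ 1 ✓]
70^64 ≡ 84 (mod 193)  [q = 3: ≢ 1 ✓]
All checks pass, so 70 has order 192 and is a primitive root modulo 193.

Yes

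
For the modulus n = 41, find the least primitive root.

6

φ(41) = 41 − 1 = 40 = 2^3 · 5.
g is a primitive root iff g^(40/q) ≢ 1 (mod 41) for each prime q ∈ {2, 5}.
g = 2: 2^20 ≡ 1 — hits 1, so not a primitive root.
g = 3: 3^20 ≡ 40; 3^8 ≡ 1 — hits 1, so not a primitive root.
g = 4: 4^20 ≡ 1 — hits 1, so not a primitive root.
g = 5: 5^20 ≡ 1 — hits 1, so not a primitive root.
g = 6: 6^20 ≡ 40; 6^8 ≡ 10 — none is 1, so 6 is a primitive root.
Hence the least primitive root of 41 is 6.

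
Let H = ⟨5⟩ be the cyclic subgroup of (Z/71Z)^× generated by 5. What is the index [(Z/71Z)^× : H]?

ord(5) | φ(71) = 71 − 1 = 70 = 2 · 5 · 7.
Divisors of 70: 1, 2, 5, 7, 10, 14, 35, 70.
Evaluate successive powers at the divisors of 70:
5^1 ≡ 5
5^2 ≡ 25
5^5 ≡ 1
So ord_71(5) = 5, hence |⟨5⟩| = 5.
Index = |(Z/71Z)^×| / |⟨5⟩| = 70 / 5 = 14.

14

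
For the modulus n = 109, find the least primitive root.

6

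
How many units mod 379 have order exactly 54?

18

φ(379) = 379 − 1 = 378 = 2 · 3^3 · 7.
(Z/379Z)^× is cyclic (|G| = 378); a cyclic group of order m has exactly φ(d) elements of each order d | m, and none otherwise.
54 = 2 · 3^3 divides 378, and φ(54) = 18.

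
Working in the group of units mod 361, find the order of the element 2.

342

Since 2 ∈ (Z/361Z)^×, its order divides φ(361) = φ(19^2) = 19·(19−1) = 342 = 2 · 3^2 · 19.
Divisors of 342: 1, 2, 3, 6, 9, 18, 19, 38, 57, 114, 171, 342.
Compute 2^d (mod 361) for the divisors d until we hit 1:
2^1 ≡ 2 (mod 361)
2^2 ≡ 4 (mod 361)
2^3 ≡ 8 (mod 361)
2^6 ≡ 64 (mod 361)
2^9 ≡ 151 (mod 361)
2^18 ≡ 58 (mod 361)
2^19 ≡ 116 (mod 361)
2^38 ≡ 99 (mod 361)
2^57 ≡ 293 (mod 361)
2^114 ≡ 292 (mod 361)
2^171 ≡ 360 (mod 361)
2^342 ≡ 1 (mod 361) ✓
The smallest such exponent is 342, so the order of 2 is 342.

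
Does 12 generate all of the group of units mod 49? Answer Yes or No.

Yes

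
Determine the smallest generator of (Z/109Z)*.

6

φ(109) = 109 − 1 = 108 = 2^2 · 3^3.
g is a primitive root iff g^(108/q) ≢ 1 (mod 109) for each prime q ∈ {2, 3}.
g = 2: 2^54 ≡ 108; 2^36 ≡ 1 — hits 1, so not a primitive root.
g = 3: 3^54 ≡ 1 — hits 1, so not a primitive root.
g = 4: 4^54 ≡ 1 — hits 1, so not a primitive root.
g = 5: 5^54 ≡ 1 — hits 1, so not a primitive root.
g = 6: 6^54 ≡ 108; 6^36 ≡ 63 — none is 1, so 6 is a primitive root.
The smallest primitive root modulo 109 is 6.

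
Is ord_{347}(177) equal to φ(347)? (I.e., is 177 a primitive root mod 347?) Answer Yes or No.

No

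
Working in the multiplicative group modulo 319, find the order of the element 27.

140

Since 27 ∈ (Z/319Z)^×, its order divides φ(319) = φ(11·29) = (11−1)·(29−1) = 10·28 = 280 = 2^3 · 5 · 7.
Divisors of 280: 1, 2, 4, 5, 7, 8, 10, 14, 20, 28, 35, 40, 56, 70, 140, 280.
Evaluate successive powers at the divisors of 280:
27^1 ≡ 27 (mod 319)
27^2 ≡ 91 (mod 319)
27^4 ≡ 306 (mod 319)
27^5 ≡ 287 (mod 319)
27^7 ≡ 278 (mod 319)
27^8 ≡ 169 (mod 319)
27^10 ≡ 67 (mod 319)
27^14 ≡ 86 (mod 319)
27^20 ≡ 23 (mod 319)
27^28 ≡ 59 (mod 319)
27^35 ≡ 133 (mod 319)
27^40 ≡ 210 (mod 319)
27^56 ≡ 291 (mod 319)
27^70 ≡ 144 (mod 319)
27^140 ≡ 1 (mod 319) ✓
Therefore the multiplicative order of 27 modulo 319 is 140.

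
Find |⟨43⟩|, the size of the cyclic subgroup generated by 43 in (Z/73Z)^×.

24

The order of 43 must divide φ(73) = 73 − 1 = 72 = 2^3 · 3^2.
Divisors of 72: 1, 2, 3, 4, 6, 8, 9, 12, 18, 24, 36, 72.
Compute 43^d (mod 73) for the divisors d until we hit 1:
43^1 ≡ 43 (mod 73)
43^2 ≡ 24 (mod 73)
43^3 ≡ 10 (mod 73)
43^4 ≡ 65 (mod 73)
43^6 ≡ 27 (mod 73)
43^8 ≡ 64 (mod 73)
43^9 ≡ 51 (mod 73)
43^12 ≡ 72 (mod 73)
43^18 ≡ 46 (mod 73)
43^24 ≡ 1 (mod 73) ✓
The smallest such exponent is 24, so the order of 43 is 24.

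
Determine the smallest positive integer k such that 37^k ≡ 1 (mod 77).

15

The order of 37 must divide φ(77) = φ(7·11) = (7−1)·(11−1) = 6·10 = 60 = 2^2 · 3 · 5.
Divisors of 60: 1, 2, 3, 4, 5, 6, 10, 12, 15, 20, 30, 60.
Evaluate successive powers at the divisors of 60:
37^1 ≡ 37
37^2 ≡ 60
37^3 ≡ 64
37^4 ≡ 58
37^5 ≡ 67
37^6 ≡ 15
37^10 ≡ 23
37^12 ≡ 71
37^15 ≡ 1
Therefore the multiplicative order of 37 modulo 77 is 15.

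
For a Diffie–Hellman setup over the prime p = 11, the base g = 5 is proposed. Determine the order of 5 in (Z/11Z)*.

Since 5 ∈ (Z/11Z)^×, its order divides φ(11) = 11 − 1 = 10 = 2 · 5.
Divisors of 10: 1, 2, 5, 10.
Evaluate successive powers at the divisors of 10:
5^1 ≡ 5 (mod 11)
5^2 ≡ 3 (mod 11)
5^5 ≡ 1 (mod 11) ✓
Therefore the multiplicative order of 5 modulo 11 is 5.

5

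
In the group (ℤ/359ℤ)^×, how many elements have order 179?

φ(359) = 359 − 1 = 358 = 2 · 179.
In a cyclic group of order 358, there are φ(d) elements of order d for each divisor d of 358, and zero for non-divisors.
179 | 358, and φ(179) = 179 − 1 = 178.

178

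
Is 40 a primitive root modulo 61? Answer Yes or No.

φ(61) = 61 − 1 = 60 = 2^2 · 3 · 5.
An element g generates (Z/61Z)^× iff g^(60/q) ≢ 1 (mod 61) for each prime q ∈ {2, 3, 5}.
40^30 ≡ 60 (mod 61)  [q = 2: ≢ 1 ✓]
40^20 ≡ 47 (mod 61)  [q = 3: ≢ 1 ✓]
40^12 ≡ 1 (mod 61)  [q = 5: ≡ 1 ✗]
Since 40^12 ≡ 1, the order of 40 divides 12 < 60, so 40 is not a primitive root.

No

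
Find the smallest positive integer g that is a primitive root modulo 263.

5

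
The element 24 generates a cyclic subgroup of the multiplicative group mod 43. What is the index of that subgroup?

2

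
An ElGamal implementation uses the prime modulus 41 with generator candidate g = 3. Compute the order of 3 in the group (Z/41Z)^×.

By Lagrange's theorem, ord_41(3) divides φ(41) = 41 − 1 = 40 = 2^3 · 5.
Divisors of 40: 1, 2, 4, 5, 8, 10, 20, 40.
Evaluate successive powers at the divisors of 40:
3^1 ≡ 3 (mod 41)
3^2 ≡ 9 (mod 41)
3^4 ≡ 40 (mod 41)
3^5 ≡ 38 (mod 41)
3^8 ≡ 1 (mod 41) ✓
So ord_41(3) = 8.

8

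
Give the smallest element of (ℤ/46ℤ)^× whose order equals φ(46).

φ(46) = φ(2)·φ(23) = 1·22 = 22 = 2 · 11.
g is a primitive root iff g^(22/q) ≢ 1 (mod 46) for each prime q ∈ {2, 11}.
g = 2: gcd(2, 46) = 2 > 1, not a unit — skip.
g = 3: 3^11 ≡ 1 — hits 1, so not a primitive root.
g = 4: gcd(4, 46) = 2 > 1, not a unit — skip.
g = 5: 5^11 ≡ 45; 5^2 ≡ 25 — none is 1, so 5 is a primitive root.
Hence the least primitive root of 46 is 5.

5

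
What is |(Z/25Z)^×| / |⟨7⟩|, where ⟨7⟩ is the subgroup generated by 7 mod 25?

Since 7 ∈ (Z/25Z)^×, its order divides φ(25) = φ(5^2) = 5·(5−1) = 20 = 2^2 · 5.
Divisors of 20: 1, 2, 4, 5, 10, 20.
Evaluate successive powers at the divisors of 20:
7^1 ≡ 7
7^2 ≡ 24
7^4 ≡ 1
So ord_25(7) = 4, hence |⟨7⟩| = 4.
The index is φ(25) / ord(7) = 20 / 4 = 5.

5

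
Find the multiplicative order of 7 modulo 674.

56

The order of 7 must divide φ(674) = φ(2)·φ(337) = 1·336 = 336 = 2^4 · 3 · 7.
Divisors of 336: 1, 2, 3, 4, 6, 7, 8, 12, 14, 16, 21, 24, 28, 42, 48, 56, 84, 112, 168, 336.
Evaluate successive powers at the divisors of 336:
7^1 ≡ 7
7^2 ≡ 49
7^3 ≡ 343
7^4 ≡ 379
7^6 ≡ 373
7^7 ≡ 589
7^8 ≡ 79
7^12 ≡ 285
7^14 ≡ 485
7^16 ≡ 175
7^21 ≡ 563
7^24 ≡ 345
7^28 ≡ 673
7^42 ≡ 189
7^48 ≡ 401
7^56 ≡ 1
So ord_674(7) = 56.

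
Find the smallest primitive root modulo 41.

φ(41) = 41 − 1 = 40 = 2^3 · 5.
Test candidates g = 2, 3, … against the prime factors q ∈ {2, 5} of φ(41): g is a generator iff g^(40/q) ≢ 1 for every such q.
g = 2: 2^20 ≡ 1 — hits 1, so not a primitive root.
g = 3: 3^20 ≡ 40; 3^8 ≡ 1 — hits 1, so not a primitive root.
g = 4: 4^20 ≡ 1 — hits 1, so not a primitive root.
g = 5: 5^20 ≡ 1 — hits 1, so not a primitive root.
g = 6: 6^20 ≡ 40; 6^8 ≡ 10 — none is 1, so 6 is a primitive root.
The smallest primitive root modulo 41 is 6.

6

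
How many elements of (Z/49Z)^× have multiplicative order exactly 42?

12

φ(49) = φ(7^2) = 7·(7−1) = 42 = 2 · 3 · 7.
Since (Z/49Z)^× is cyclic of order 42, the number of elements of order d is φ(d) when d | 42 and 0 otherwise.
42 = 2 · 3 · 7 divides 42, and φ(42) = 12.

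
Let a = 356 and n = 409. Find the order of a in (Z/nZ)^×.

By Lagrange's theorem, ord_409(356) divides φ(409) = 409 − 1 = 408 = 2^3 · 3 · 17.
Divisors of 408: 1, 2, 3, 4, 6, 8, 12, 17, 24, 34, 51, 68, 102, 136, 204, 408.
Evaluate successive powers at the divisors of 408:
356^1 ≡ 356
356^2 ≡ 355
356^3 ≡ 408
356^4 ≡ 53
356^6 ≡ 1
So ord_409(356) = 6.

6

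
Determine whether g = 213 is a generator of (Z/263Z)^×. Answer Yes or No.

Yes

φ(263) = 263 − 1 = 262 = 2 · 131.
Test 213^(262/q) mod 263 for each prime factor q of 262:
213^131 ≡ 262 (mod 263)  [q = 2: ≢ 1 ✓]
213^2 ≡ 133 (mod 263)  [q = 131: ≢ 1 ✓]
None equal 1, so ord_263(213) = 262: 213 is a primitive root.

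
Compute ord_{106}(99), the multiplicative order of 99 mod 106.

The order of 99 must divide φ(106) = φ(2)·φ(53) = 1·52 = 52 = 2^2 · 13.
Divisors of 52: 1, 2, 4, 13, 26, 52.
Check 99^d mod 106 for each divisor in increasing order:
99^1 ≡ 99 (mod 106)
99^2 ≡ 49 (mod 106)
99^4 ≡ 69 (mod 106)
99^13 ≡ 1 (mod 106) ✓
So ord_106(99) = 13.

13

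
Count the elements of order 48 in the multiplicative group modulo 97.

φ(97) = 97 − 1 = 96 = 2^5 · 3.
In a cyclic group of order 96, there are φ(d) elements of order d for each divisor d of 96, and zero for non-divisors.
48 = 2^4 · 3 divides 96, and φ(48) = 16.

16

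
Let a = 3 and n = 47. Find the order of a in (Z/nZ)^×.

By Lagrange's theorem, ord_47(3) divides φ(47) = 47 − 1 = 46 = 2 · 23.
Divisors of 46: 1, 2, 23, 46.
Evaluate successive powers at the divisors of 46:
3^1 ≡ 3 (mod 47)
3^2 ≡ 9 (mod 47)
3^23 ≡ 1 (mod 47) ✓
Therefore the multiplicative order of 3 modulo 47 is 23.

23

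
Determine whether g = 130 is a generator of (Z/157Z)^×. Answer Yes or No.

No

φ(157) = 157 − 1 = 156 = 2^2 · 3 · 13.
An element g generates (Z/157Z)^× iff g^(156/q) ≢ 1 (mod 157) for each prime q ∈ {2, 3, 13}.
130^78 ≡ 1 (mod 157)  [q = 2: ≡ 1 ✗]
130^52 ≡ 1 (mod 157)  [q = 3: ≡ 1 ✗]
130^12 ≡ 93 (mod 157)  [q = 13: ≢ 1 ✓]
Since 130^78 ≡ 1, the order of 130 divides 78 < 156, so 130 is not a primitive root.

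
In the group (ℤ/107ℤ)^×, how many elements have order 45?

φ(107) = 107 − 1 = 106 = 2 · 53.
Since (Z/107Z)^× is cyclic of order 106, the number of elements of order d is φ(d) when d | 106 and 0 otherwise.
Here 106 is not a multiple of 45, so there are no elements of order 45.

0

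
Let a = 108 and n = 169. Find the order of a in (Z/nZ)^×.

ord(108) | φ(169) = φ(13^2) = 13·(13−1) = 156 = 2^2 · 3 · 13.
Divisors of 156: 1, 2, 3, 4, 6, 12, 13, 26, 39, 52, 78, 156.
Check 108^d mod 169 for each divisor in increasing order:
108^1 ≡ 108
108^2 ≡ 3
108^3 ≡ 155
108^4 ≡ 9
108^6 ≡ 27
108^12 ≡ 53
108^13 ≡ 147
108^26 ≡ 146
108^39 ≡ 168
108^52 ≡ 22
108^78 ≡ 1
Therefore the multiplicative order of 108 modulo 169 is 78.

78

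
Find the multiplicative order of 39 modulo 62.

By Lagrange's theorem, ord_62(39) divides φ(62) = φ(2)·φ(31) = 1·30 = 30 = 2 · 3 · 5.
Divisors of 30: 1, 2, 3, 5, 6, 10, 15, 30.
Evaluate successive powers at the divisors of 30:
39^1 ≡ 39
39^2 ≡ 33
39^3 ≡ 47
39^5 ≡ 1
So ord_62(39) = 5.

5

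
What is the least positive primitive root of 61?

φ(61) = 61 − 1 = 60 = 2^2 · 3 · 5.
Test candidates g = 2, 3, … against the prime factors q ∈ {2, 3, 5} of φ(61): g is a generator iff g^(60/q) ≢ 1 for every such q.
g = 2: 2^30 ≡ 60; 2^20 ≡ 47; 2^12 ≡ 9 — none is 1, so 2 is a primitive root.
The smallest primitive root modulo 61 is 2.

2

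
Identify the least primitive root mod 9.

2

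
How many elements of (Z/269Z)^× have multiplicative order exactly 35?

φ(269) = 269 − 1 = 268 = 2^2 · 67.
In a cyclic group of order 268, there are φ(d) elements of order d for each divisor d of 268, and zero for non-divisors.
Here 268 is not a multiple of 35, so there are no elements of order 35.

0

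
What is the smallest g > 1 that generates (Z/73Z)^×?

φ(73) = 73 − 1 = 72 = 2^3 · 3^2.
g is a primitive root iff g^(72/q) ≢ 1 (mod 73) for each prime q ∈ {2, 3}.
g = 2: 2^36 ≡ 1 — hits 1, so not a primitive root.
g = 3: 3^36 ≡ 1 — hits 1, so not a primitive root.
g = 4: 4^36 ≡ 1 — hits 1, so not a primitive root.
g = 5: 5^36 ≡ 72; 5^24 ≡ 8 — none is 1, so 5 is a primitive root.
The smallest primitive root modulo 73 is 5.

5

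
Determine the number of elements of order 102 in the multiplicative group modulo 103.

32

φ(103) = 103 − 1 = 102 = 2 · 3 · 17.
Since (Z/103Z)^× is cyclic of order 102, the number of elements of order d is φ(d) when d | 102 and 0 otherwise.
102 = 2 · 3 · 17 divides 102, and φ(102) = 32.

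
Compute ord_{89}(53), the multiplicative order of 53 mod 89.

ord(53) | φ(89) = 89 − 1 = 88 = 2^3 · 11.
Divisors of 88: 1, 2, 4, 8, 11, 22, 44, 88.
Evaluate successive powers at the divisors of 88:
53^1 ≡ 53
53^2 ≡ 50
53^4 ≡ 8
53^8 ≡ 64
53^11 ≡ 55
53^22 ≡ 88
53^44 ≡ 1
So ord_89(53) = 44.

44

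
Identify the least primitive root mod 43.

3

φ(43) = 43 − 1 = 42 = 2 · 3 · 7.
g is a primitive root iff g^(42/q) ≢ 1 (mod 43) for each prime q ∈ {2, 3, 7}.
g = 2: 2^21 ≡ 42; 2^14 ≡ 1 — hits 1, so not a primitive root.
g = 3: 3^21 ≡ 42; 3^14 ≡ 36; 3^6 ≡ 41 — none is 1, so 3 is a primitive root.
Hence the least primitive root of 43 is 3.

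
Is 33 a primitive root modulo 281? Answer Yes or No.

No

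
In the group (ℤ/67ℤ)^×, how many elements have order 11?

φ(67) = 67 − 1 = 66 = 2 · 3 · 11.
In a cyclic group of order 66, there are φ(d) elements of order d for each divisor d of 66, and zero for non-divisors.
11 | 66, and φ(11) = 11 − 1 = 10.

10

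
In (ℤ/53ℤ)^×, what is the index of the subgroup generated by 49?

By Lagrange's theorem, ord_53(49) divides φ(53) = 53 − 1 = 52 = 2^2 · 13.
Divisors of 52: 1, 2, 4, 13, 26, 52.
Compute 49^d (mod 53) for the divisors d until we hit 1:
49^1 ≡ 49 (mod 53)
49^2 ≡ 16 (mod 53)
49^4 ≡ 44 (mod 53)
49^13 ≡ 1 (mod 53) ✓
So ord_53(49) = 13, hence |⟨49⟩| = 13.
[(Z/53Z)^× : ⟨49⟩] = 52/13 = 4.

4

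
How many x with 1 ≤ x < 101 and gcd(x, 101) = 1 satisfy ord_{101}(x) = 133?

0

φ(101) = 101 − 1 = 100 = 2^2 · 5^2.
(Z/101Z)^× is cyclic (|G| = 100); a cyclic group of order m has exactly φ(d) elements of each order d | m, and none otherwise.
Here 100 is not a multiple of 133, so there are no elements of order 133.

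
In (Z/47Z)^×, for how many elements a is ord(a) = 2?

φ(47) = 47 − 1 = 46 = 2 · 23.
(Z/47Z)^× is cyclic (|G| = 46); a cyclic group of order m has exactly φ(d) elements of each order d | m, and none otherwise.
2 | 46, and φ(2) = 2 − 1 = 1.

1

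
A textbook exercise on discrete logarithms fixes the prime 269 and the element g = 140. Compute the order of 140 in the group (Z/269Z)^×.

ord(140) | φ(269) = 269 − 1 = 268 = 2^2 · 67.
Divisors of 268: 1, 2, 4, 67, 134, 268.
Compute 140^d (mod 269) for the divisors d until we hit 1:
140^1 ≡ 140 (mod 269)
140^2 ≡ 232 (mod 269)
140^4 ≡ 24 (mod 269)
140^67 ≡ 187 (mod 269)
140^134 ≡ 268 (mod 269)
140^268 ≡ 1 (mod 269) ✓
The smallest such exponent is 268, so the order of 140 is 268.

268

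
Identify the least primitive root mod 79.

3

φ(79) = 79 − 1 = 78 = 2 · 3 · 13.
Test candidates g = 2, 3, … against the prime factors q ∈ {2, 3, 13} of φ(79): g is a generator iff g^(78/q) ≢ 1 for every such q.
g = 2: 2^39 ≡ 1 — hits 1, so not a primitive root.
g = 3: 3^39 ≡ 78; 3^26 ≡ 23; 3^6 ≡ 18 — none is 1, so 3 is a primitive root.
The smallest primitive root modulo 79 is 3.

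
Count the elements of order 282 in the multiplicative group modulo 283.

92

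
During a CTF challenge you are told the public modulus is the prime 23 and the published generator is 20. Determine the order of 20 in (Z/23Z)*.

22

Since 20 ∈ (Z/23Z)^×, its order divides φ(23) = 23 − 1 = 22 = 2 · 11.
Divisors of 22: 1, 2, 11, 22.
Evaluate successive powers at the divisors of 22:
20^1 ≡ 20 (mod 23)
20^2 ≡ 9 (mod 23)
20^11 ≡ 22 (mod 23)
20^22 ≡ 1 (mod 23) ✓
The smallest such exponent is 22, so the order of 20 is 22.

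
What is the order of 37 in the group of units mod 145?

Since 37 ∈ (Z/145Z)^×, its order divides φ(145) = φ(5·29) = (5−1)·(29−1) = 4·28 = 112 = 2^4 · 7.
Divisors of 112: 1, 2, 4, 7, 8, 14, 16, 28, 56, 112.
Test each divisor d:
37^1 ≡ 37 (mod 145)
37^2 ≡ 64 (mod 145)
37^4 ≡ 36 (mod 145)
37^7 ≡ 133 (mod 145)
37^8 ≡ 136 (mod 145)
37^14 ≡ 144 (mod 145)
37^16 ≡ 81 (mod 145)
37^28 ≡ 1 (mod 145) ✓
Therefore the multiplicative order of 37 modulo 145 is 28.

28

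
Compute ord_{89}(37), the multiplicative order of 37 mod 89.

8

By Lagrange's theorem, ord_89(37) divides φ(89) = 89 − 1 = 88 = 2^3 · 11.
Divisors of 88: 1, 2, 4, 8, 11, 22, 44, 88.
Evaluate successive powers at the divisors of 88:
37^1 ≡ 37
37^2 ≡ 34
37^4 ≡ 88
37^8 ≡ 1
Hence ord(37) = 8.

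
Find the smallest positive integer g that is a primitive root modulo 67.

2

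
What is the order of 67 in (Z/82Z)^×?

40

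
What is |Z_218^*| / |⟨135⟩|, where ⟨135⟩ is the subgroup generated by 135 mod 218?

4

The order of 135 must divide φ(218) = φ(2)·φ(109) = 1·108 = 108 = 2^2 · 3^3.
Divisors of 108: 1, 2, 3, 4, 6, 9, 12, 18, 27, 36, 54, 108.
Check 135^d mod 218 for each divisor in increasing order:
135^1 ≡ 135 (mod 218)
135^2 ≡ 131 (mod 218)
135^3 ≡ 27 (mod 218)
135^4 ≡ 157 (mod 218)
135^6 ≡ 75 (mod 218)
135^9 ≡ 63 (mod 218)
135^12 ≡ 175 (mod 218)
135^18 ≡ 45 (mod 218)
135^27 ≡ 1 (mod 218) ✓
So ord_218(135) = 27, hence |⟨135⟩| = 27.
The index is φ(218) / ord(135) = 108 / 27 = 4.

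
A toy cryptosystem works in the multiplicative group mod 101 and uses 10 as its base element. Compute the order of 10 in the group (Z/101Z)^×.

4

By Lagrange's theorem, ord_101(10) divides φ(101) = 101 − 1 = 100 = 2^2 · 5^2.
Divisors of 100: 1, 2, 4, 5, 10, 20, 25, 50, 100.
Check 10^d mod 101 for each divisor in increasing order:
10^1 ≡ 10 (mod 101)
10^2 ≡ 100 (mod 101)
10^4 ≡ 1 (mod 101) ✓
The smallest such exponent is 4, so the order of 10 is 4.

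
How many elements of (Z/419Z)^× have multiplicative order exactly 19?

18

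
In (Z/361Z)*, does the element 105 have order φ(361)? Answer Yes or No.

Yes

φ(361) = φ(19^2) = 19·(19−1) = 342 = 2 · 3^2 · 19.
It suffices to check that the order of 105 is not a proper divisor of 342: compute 105^(342/q) for q ∈ {2, 3, 19}.
105^171 ≡ 360 (mod 361)  [q = 2: ≢ 1 ✓]
105^114 ≡ 68 (mod 361)  [q = 3: ≢ 1 ✓]
105^18 ≡ 96 (mod 361)  [q = 19: ≢ 1 ✓]
All checks pass, so 105 has order 342 and is a primitive root modulo 361.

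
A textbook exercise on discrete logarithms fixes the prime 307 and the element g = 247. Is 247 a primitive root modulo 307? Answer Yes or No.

φ(307) = 307 − 1 = 306 = 2 · 3^2 · 17.
247 is a primitive root mod 307 iff 247^(φ(307)/q) ≢ 1 for every prime q | φ(307), i.e. q ∈ {2, 3, 17}.
247^153 ≡ 306 (mod 307)  [q = 2: ≢ 1 ✓]
247^102 ≡ 289 (mod 307)  [q = 3: ≢ 1 ✓]
247^18 ≡ 304 (mod 307)  [q = 17: ≢ 1 ✓]
Every test exponent gives a nontrivial residue, hence 247 generates the full group.

Yes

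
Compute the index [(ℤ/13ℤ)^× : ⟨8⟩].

The order of 8 must divide φ(13) = 13 − 1 = 12 = 2^2 · 3.
Divisors of 12: 1, 2, 3, 4, 6, 12.
Compute 8^d (mod 13) for the divisors d until we hit 1:
8^1 ≡ 8 (mod 13)
8^2 ≡ 12 (mod 13)
8^3 ≡ 5 (mod 13)
8^4 ≡ 1 (mod 13) ✓
Thus |⟨8⟩| = ord(8) = 4.
[(Z/13Z)^× : ⟨8⟩] = 12/4 = 3.

3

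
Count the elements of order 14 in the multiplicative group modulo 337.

6

φ(337) = 337 − 1 = 336 = 2^4 · 3 · 7.
In a cyclic group of order 336, there are φ(d) elements of order d for each divisor d of 336, and zero for non-divisors.
14 = 2 · 7 divides 336, and φ(14) = 6.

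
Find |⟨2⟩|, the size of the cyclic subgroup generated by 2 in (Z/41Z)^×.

The order of 2 must divide φ(41) = 41 − 1 = 40 = 2^3 · 5.
Divisors of 40: 1, 2, 4, 5, 8, 10, 20, 40.
Test each divisor d:
2^1 ≡ 2 (mod 41)
2^2 ≡ 4 (mod 41)
2^4 ≡ 16 (mod 41)
2^5 ≡ 32 (mod 41)
2^8 ≡ 10 (mod 41)
2^10 ≡ 40 (mod 41)
2^20 ≡ 1 (mod 41) ✓
Therefore the multiplicative order of 2 modulo 41 is 20.

20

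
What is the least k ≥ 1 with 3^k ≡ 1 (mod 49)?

42

ord(3) | φ(49) = φ(7^2) = 7·(7−1) = 42 = 2 · 3 · 7.
Divisors of 42: 1, 2, 3, 6, 7, 14, 21, 42.
Evaluate successive powers at the divisors of 42:
3^1 ≡ 3 (mod 49)
3^2 ≡ 9 (mod 49)
3^3 ≡ 27 (mod 49)
3^6 ≡ 43 (mod 49)
3^7 ≡ 31 (mod 49)
3^14 ≡ 30 (mod 49)
3^21 ≡ 48 (mod 49)
3^42 ≡ 1 (mod 49) ✓
The smallest such exponent is 42, so the order of 3 is 42.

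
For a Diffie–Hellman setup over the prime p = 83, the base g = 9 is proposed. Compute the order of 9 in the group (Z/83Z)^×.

41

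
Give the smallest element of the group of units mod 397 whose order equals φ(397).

φ(397) = 397 − 1 = 396 = 2^2 · 3^2 · 11.
g is a primitive root iff g^(396/q) ≢ 1 (mod 397) for each prime q ∈ {2, 3, 11}.
g = 2: 2^198 ≡ 396; 2^132 ≡ 1 — hits 1, so not a primitive root.
g = 3: 3^198 ≡ 1 — hits 1, so not a primitive root.
g = 4: 4^198 ≡ 1 — hits 1, so not a primitive root.
g = 5: 5^198 ≡ 396; 5^132 ≡ 362; 5^36 ≡ 290 — none is 1, so 5 is a primitive root.
The smallest primitive root modulo 397 is 5.

5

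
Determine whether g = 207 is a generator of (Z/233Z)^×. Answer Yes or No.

No

φ(233) = 233 − 1 = 232 = 2^3 · 29.
207 is a primitive root mod 233 iff 207^(φ(233)/q) ≢ 1 for every prime q | φ(233), i.e. q ∈ {2, 29}.
207^116 ≡ 1 (mod 233)  [q = 2: ≡ 1 ✗]
207^8 ≡ 8 (mod 233)  [q = 29: ≢ 1 ✓]
Since 207^116 ≡ 1, the order of 207 divides 116 < 232, so 207 is not a primitive root.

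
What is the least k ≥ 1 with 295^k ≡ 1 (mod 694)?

Since 295 ∈ (Z/694Z)^×, its order divides φ(694) = φ(2)·φ(347) = 1·346 = 346 = 2 · 173.
Divisors of 346: 1, 2, 173, 346.
Check 295^d mod 694 for each divisor in increasing order:
295^1 ≡ 295 (mod 694)
295^2 ≡ 275 (mod 694)
295^173 ≡ 693 (mod 694)
295^346 ≡ 1 (mod 694) ✓
Hence ord(295) = 346.

346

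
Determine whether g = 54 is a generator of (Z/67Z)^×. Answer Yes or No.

φ(67) = 67 − 1 = 66 = 2 · 3 · 11.
It suffices to check that the order of 54 is not a proper divisor of 66: compute 54^(66/q) for q ∈ {2, 3, 11}.
54^33 ≡ 1 (mod 67)  [q = 2: ≡ 1 ✗]
54^22 ≡ 37 (mod 67)  [q = 3: ≢ 1 ✓]
54^6 ≡ 62 (mod 67)  [q = 11: ≢ 1 ✓]
The check at q = 2 fails, so 54 generates a proper subgroup.

No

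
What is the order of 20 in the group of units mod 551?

7

By Lagrange's theorem, ord_551(20) divides φ(551) = φ(19·29) = (19−1)·(29−1) = 18·28 = 504 = 2^3 · 3^2 · 7.
Divisors of 504: 1, 2, 3, 4, 6, 7, 8, 9, 12, 14, 18, 21, 24, 28, 36, 42, 56, 63, 72, 84, 126, 168, 252, 504.
Evaluate successive powers at the divisors of 504:
20^1 ≡ 20
20^2 ≡ 400
20^3 ≡ 286
20^4 ≡ 210
20^6 ≡ 248
20^7 ≡ 1
The smallest such exponent is 7, so the order of 20 is 7.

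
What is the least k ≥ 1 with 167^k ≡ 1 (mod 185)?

36

ord(167) | φ(185) = φ(5·37) = (5−1)·(37−1) = 4·36 = 144 = 2^4 · 3^2.
Divisors of 144: 1, 2, 3, 4, 6, 8, 9, 12, 16, 18, 24, 36, 48, 72, 144.
Test each divisor d:
167^1 ≡ 167 (mod 185)
167^2 ≡ 139 (mod 185)
167^3 ≡ 88 (mod 185)
167^4 ≡ 81 (mod 185)
167^6 ≡ 159 (mod 185)
167^8 ≡ 86 (mod 185)
167^9 ≡ 117 (mod 185)
167^12 ≡ 121 (mod 185)
167^16 ≡ 181 (mod 185)
167^18 ≡ 184 (mod 185)
167^24 ≡ 26 (mod 185)
167^36 ≡ 1 (mod 185) ✓
The smallest such exponent is 36, so the order of 167 is 36.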